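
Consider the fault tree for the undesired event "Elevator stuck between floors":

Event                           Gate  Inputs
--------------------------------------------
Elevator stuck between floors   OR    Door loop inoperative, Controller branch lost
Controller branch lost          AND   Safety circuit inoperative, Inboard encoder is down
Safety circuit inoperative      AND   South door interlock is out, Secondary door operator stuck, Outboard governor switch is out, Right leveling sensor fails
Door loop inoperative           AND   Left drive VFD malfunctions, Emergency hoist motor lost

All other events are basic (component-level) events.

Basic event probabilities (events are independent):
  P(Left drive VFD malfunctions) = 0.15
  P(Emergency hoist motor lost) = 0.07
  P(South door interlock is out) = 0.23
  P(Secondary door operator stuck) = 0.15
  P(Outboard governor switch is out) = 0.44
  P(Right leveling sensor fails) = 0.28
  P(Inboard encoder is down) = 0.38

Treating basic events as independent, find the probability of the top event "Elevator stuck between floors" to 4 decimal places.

0.0121

P(Door loop inoperative) [AND] = 0.15 × 0.07 = 0.010500
P(Safety circuit inoperative) [AND] = 0.23 × 0.15 × 0.44 × 0.28 = 0.004250
P(Controller branch lost) [AND] = 0.004250 × 0.38 = 0.001615
P(Elevator stuck between floors) [OR] = 1 − (1−0.010500) × (1−0.001615) = 0.012098
Rounded to 4 decimal places: P(Elevator stuck between floors) ≈ 0.0121.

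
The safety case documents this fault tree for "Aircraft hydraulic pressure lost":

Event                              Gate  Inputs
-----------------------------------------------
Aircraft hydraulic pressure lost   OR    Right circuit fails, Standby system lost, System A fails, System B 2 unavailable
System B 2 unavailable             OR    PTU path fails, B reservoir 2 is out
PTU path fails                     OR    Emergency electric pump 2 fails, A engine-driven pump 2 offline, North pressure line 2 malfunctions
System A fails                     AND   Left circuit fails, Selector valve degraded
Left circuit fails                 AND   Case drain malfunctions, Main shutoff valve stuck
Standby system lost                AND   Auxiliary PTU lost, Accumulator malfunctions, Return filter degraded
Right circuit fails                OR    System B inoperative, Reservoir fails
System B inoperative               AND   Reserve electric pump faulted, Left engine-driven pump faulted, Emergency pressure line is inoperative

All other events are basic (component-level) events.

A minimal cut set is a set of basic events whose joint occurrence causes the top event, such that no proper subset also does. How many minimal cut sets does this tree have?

System B inoperative [AND]: one cut set from each child combined → 1 × 1 × 1 = 1 cut set(s).
Right circuit fails [OR]: union of children's cut sets → 2 cut set(s).
Standby system lost [AND]: one cut set from each child combined → 1 × 1 × 1 = 1 cut set(s).
Left circuit fails [AND]: one cut set from each child combined → 1 × 1 = 1 cut set(s).
System A fails [AND]: one cut set from each child combined → 1 × 1 = 1 cut set(s).
PTU path fails [OR]: union of children's cut sets → 3 cut set(s).
System B 2 unavailable [OR]: union of children's cut sets → 4 cut set(s).
Aircraft hydraulic pressure lost [OR]: union of children's cut sets → 8 cut set(s).
Minimal cut sets: {Emergency pressure line is inoperative, Left engine-driven pump faulted, Reserve electric pump faulted}; {Reservoir fails}; {Accumulator malfunctions, Auxiliary PTU lost, Return filter degraded}; {Case drain malfunctions, Main shutoff valve stuck, Selector valve degraded}; {Emergency electric pump 2 fails}; {A engine-driven pump 2 offline}; {North pressure line 2 malfunctions}; {B reservoir 2 is out}.

8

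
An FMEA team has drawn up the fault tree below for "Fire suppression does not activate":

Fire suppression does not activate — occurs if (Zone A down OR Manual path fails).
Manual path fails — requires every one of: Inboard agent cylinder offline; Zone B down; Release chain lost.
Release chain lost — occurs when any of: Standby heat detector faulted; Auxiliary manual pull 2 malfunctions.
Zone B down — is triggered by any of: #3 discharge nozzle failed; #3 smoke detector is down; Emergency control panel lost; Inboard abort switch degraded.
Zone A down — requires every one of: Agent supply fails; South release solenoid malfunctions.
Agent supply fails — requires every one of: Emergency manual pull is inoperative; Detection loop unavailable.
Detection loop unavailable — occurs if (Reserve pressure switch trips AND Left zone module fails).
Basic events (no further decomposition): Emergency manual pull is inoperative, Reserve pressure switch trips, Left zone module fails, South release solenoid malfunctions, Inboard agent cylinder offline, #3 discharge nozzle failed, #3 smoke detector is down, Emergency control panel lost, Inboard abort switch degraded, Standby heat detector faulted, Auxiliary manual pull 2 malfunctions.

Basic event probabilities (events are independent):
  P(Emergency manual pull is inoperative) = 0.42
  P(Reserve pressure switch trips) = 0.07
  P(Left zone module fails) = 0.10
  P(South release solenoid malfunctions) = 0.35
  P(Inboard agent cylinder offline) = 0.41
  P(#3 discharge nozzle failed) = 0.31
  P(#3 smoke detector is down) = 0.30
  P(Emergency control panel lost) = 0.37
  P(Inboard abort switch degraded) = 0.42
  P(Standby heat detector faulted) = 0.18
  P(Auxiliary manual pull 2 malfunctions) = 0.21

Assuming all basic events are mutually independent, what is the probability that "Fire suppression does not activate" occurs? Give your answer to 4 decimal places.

0.1198

P(Detection loop unavailable) [AND] = 0.07 × 0.10 = 0.007000
P(Agent supply fails) [AND] = 0.42 × 0.007000 = 0.002940
P(Zone A down) [AND] = 0.002940 × 0.35 = 0.001029
P(Zone B down) [OR] = 1 − (1−0.31) × (1−0.30) × (1−0.37) × (1−0.42) = 0.823512
P(Release chain lost) [OR] = 1 − (1−0.18) × (1−0.21) = 0.352200
P(Manual path fails) [AND] = 0.41 × 0.823512 × 0.352200 = 0.118917
P(Fire suppression does not activate) [OR] = 1 − (1−0.001029) × (1−0.118917) = 0.119824
Rounded to 4 decimal places: P(Fire suppression does not activate) ≈ 0.1198.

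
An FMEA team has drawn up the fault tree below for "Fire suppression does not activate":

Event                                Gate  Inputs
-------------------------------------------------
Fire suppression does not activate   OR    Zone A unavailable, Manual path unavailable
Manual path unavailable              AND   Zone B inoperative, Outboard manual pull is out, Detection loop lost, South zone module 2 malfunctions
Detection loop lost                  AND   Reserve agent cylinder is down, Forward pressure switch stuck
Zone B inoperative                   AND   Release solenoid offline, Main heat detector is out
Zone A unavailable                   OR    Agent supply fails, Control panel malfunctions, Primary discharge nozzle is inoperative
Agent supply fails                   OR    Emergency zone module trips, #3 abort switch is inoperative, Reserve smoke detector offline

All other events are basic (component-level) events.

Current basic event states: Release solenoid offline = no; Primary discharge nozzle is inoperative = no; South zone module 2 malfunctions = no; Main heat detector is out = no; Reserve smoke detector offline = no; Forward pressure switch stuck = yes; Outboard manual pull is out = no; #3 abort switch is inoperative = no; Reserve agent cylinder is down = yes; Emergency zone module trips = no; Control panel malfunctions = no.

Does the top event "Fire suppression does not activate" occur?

Agent supply fails [OR]: Emergency zone module trips=not, #3 abort switch is inoperative=not, Reserve smoke detector offline=not → no input occurs → does not occur.
Zone A unavailable [OR]: Agent supply fails=not, Control panel malfunctions=not, Primary discharge nozzle is inoperative=not → no input occurs → does not occur.
Zone B inoperative [AND]: Release solenoid offline=not, Main heat detector is out=not → not all inputs occur → does not occur.
Detection loop lost [AND]: Reserve agent cylinder is down=occurs, Forward pressure switch stuck=occurs → all inputs occur → occurs.
Manual path unavailable [AND]: Zone B inoperative=not, Outboard manual pull is out=not, Detection loop lost=occurs, South zone module 2 malfunctions=not → not all inputs occur → does not occur.
Fire suppression does not activate [OR]: Zone A unavailable=not, Manual path unavailable=not → no input occurs → does not occur.

No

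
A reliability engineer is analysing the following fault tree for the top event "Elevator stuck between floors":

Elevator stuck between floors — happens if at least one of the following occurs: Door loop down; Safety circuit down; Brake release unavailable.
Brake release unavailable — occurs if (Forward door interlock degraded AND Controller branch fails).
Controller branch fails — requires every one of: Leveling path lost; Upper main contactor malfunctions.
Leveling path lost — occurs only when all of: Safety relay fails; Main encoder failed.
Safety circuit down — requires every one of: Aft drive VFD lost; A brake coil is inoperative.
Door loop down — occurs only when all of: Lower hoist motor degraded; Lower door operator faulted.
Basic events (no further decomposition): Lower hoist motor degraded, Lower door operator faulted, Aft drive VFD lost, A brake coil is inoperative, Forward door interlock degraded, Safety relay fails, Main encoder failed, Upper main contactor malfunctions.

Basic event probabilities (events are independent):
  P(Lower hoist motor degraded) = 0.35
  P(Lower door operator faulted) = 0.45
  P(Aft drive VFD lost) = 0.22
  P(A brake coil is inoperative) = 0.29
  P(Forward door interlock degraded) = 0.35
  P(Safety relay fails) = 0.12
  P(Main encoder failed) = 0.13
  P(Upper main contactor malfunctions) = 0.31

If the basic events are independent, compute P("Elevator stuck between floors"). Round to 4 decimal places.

P(Door loop down) [AND] = 0.35 × 0.45 = 0.157500
P(Safety circuit down) [AND] = 0.22 × 0.29 = 0.063800
P(Leveling path lost) [AND] = 0.12 × 0.13 = 0.015600
P(Controller branch fails) [AND] = 0.015600 × 0.31 = 0.004836
P(Brake release unavailable) [AND] = 0.35 × 0.004836 = 0.001693
P(Elevator stuck between floors) [OR] = 1 − (1−0.157500) × (1−0.063800) × (1−0.001693) = 0.212587
Rounded to 4 decimal places: P(Elevator stuck between floors) ≈ 0.2126.

0.2126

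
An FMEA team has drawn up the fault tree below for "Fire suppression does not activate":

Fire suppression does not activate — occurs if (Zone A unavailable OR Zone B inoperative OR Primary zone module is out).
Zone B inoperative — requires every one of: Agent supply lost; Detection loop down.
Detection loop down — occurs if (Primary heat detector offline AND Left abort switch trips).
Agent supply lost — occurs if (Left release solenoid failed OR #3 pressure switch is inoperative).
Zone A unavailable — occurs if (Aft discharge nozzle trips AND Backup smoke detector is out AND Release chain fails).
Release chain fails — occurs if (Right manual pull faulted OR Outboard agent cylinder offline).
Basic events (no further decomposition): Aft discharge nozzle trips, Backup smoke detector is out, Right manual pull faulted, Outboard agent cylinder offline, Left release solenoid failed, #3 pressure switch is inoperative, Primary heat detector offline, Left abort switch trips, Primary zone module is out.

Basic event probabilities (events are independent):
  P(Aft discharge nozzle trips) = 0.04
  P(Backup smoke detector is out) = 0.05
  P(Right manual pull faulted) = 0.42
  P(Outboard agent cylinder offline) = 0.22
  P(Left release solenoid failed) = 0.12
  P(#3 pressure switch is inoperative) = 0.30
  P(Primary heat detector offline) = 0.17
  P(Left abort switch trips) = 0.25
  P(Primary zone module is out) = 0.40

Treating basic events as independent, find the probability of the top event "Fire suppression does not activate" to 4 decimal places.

P(Release chain fails) [OR] = 1 − (1−0.42) × (1−0.22) = 0.547600
P(Zone A unavailable) [AND] = 0.04 × 0.05 × 0.547600 = 0.001095
P(Agent supply lost) [OR] = 1 − (1−0.12) × (1−0.30) = 0.384000
P(Detection loop down) [AND] = 0.17 × 0.25 = 0.042500
P(Zone B inoperative) [AND] = 0.384000 × 0.042500 = 0.016320
P(Fire suppression does not activate) [OR] = 1 − (1−0.001095) × (1−0.016320) × (1−0.40) = 0.410438
Rounded to 4 decimal places: P(Fire suppression does not activate) ≈ 0.4104.

0.4104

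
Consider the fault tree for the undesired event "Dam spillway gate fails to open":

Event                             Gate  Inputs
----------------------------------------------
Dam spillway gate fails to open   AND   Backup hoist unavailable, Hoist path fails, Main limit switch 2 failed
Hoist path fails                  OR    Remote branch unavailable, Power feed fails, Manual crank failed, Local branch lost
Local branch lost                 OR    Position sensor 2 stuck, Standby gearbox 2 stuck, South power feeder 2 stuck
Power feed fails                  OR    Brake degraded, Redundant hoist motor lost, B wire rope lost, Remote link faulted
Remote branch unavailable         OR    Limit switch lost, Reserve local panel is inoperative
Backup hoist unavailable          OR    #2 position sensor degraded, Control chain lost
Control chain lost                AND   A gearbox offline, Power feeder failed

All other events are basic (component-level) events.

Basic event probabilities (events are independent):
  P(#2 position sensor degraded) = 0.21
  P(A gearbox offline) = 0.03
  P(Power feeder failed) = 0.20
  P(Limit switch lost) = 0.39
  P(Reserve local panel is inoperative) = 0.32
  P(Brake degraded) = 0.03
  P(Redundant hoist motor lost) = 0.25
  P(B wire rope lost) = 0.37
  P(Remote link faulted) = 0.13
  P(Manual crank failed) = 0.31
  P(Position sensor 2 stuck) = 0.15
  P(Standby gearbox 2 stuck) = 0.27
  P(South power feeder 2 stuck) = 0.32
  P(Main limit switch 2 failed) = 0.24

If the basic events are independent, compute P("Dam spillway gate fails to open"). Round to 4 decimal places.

0.0491

P(Control chain lost) [AND] = 0.03 × 0.20 = 0.006000
P(Backup hoist unavailable) [OR] = 1 − (1−0.21) × (1−0.006000) = 0.214740
P(Remote branch unavailable) [OR] = 1 − (1−0.39) × (1−0.32) = 0.585200
P(Power feed fails) [OR] = 1 − (1−0.03) × (1−0.25) × (1−0.37) × (1−0.13) = 0.601257
P(Local branch lost) [OR] = 1 − (1−0.15) × (1−0.27) × (1−0.32) = 0.578060
P(Hoist path fails) [OR] = 1 − (1−0.585200) × (1−0.601257) × (1−0.31) × (1−0.578060) = 0.951846
P(Dam spillway gate fails to open) [AND] = 0.214740 × 0.951846 × 0.24 = 0.049056
Rounded to 4 decimal places: P(Dam spillway gate fails to open) ≈ 0.0491.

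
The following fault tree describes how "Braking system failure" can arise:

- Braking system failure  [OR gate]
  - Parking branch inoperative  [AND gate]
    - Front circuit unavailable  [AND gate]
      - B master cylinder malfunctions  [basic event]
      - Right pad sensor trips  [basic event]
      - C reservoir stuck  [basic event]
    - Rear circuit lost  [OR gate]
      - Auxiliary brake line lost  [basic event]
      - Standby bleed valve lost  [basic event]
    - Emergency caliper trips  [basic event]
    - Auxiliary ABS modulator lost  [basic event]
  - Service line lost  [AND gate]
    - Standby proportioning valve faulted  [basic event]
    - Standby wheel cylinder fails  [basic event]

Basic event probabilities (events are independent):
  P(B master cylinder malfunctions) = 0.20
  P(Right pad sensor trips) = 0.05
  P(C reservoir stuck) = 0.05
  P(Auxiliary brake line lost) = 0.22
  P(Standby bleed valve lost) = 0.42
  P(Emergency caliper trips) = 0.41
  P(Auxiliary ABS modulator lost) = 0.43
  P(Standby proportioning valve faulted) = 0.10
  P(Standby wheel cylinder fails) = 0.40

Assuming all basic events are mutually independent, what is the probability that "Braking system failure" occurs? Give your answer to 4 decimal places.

0.0400

P(Front circuit unavailable) [AND] = 0.20 × 0.05 × 0.05 = 0.000500
P(Rear circuit lost) [OR] = 1 − (1−0.22) × (1−0.42) = 0.547600
P(Parking branch inoperative) [AND] = 0.000500 × 0.547600 × 0.41 × 0.43 = 0.000048
P(Service line lost) [AND] = 0.10 × 0.40 = 0.040000
P(Braking system failure) [OR] = 1 − (1−0.000048) × (1−0.040000) = 0.040046
Rounded to 4 decimal places: P(Braking system failure) ≈ 0.0400.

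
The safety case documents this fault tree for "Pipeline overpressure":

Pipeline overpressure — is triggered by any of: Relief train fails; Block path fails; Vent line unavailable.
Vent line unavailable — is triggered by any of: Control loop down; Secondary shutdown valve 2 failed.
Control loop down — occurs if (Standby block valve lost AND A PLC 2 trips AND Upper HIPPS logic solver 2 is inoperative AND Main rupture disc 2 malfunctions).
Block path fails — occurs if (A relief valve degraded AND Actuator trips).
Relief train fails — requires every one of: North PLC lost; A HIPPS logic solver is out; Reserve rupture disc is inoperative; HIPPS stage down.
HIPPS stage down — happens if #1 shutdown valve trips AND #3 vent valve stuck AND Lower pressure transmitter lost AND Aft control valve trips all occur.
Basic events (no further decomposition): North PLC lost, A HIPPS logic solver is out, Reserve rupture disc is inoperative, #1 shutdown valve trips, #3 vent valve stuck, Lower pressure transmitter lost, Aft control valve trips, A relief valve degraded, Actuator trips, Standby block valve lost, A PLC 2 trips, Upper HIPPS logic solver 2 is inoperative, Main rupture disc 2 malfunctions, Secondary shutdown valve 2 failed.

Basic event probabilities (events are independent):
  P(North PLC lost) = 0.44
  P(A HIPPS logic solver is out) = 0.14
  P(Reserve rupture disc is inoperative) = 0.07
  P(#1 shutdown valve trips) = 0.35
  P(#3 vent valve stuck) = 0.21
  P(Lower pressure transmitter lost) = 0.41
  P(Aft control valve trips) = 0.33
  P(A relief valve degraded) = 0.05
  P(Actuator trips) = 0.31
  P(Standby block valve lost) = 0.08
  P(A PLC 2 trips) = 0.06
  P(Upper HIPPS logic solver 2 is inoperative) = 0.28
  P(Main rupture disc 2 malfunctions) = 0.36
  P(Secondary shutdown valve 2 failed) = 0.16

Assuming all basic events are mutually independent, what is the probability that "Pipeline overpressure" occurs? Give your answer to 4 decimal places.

P(HIPPS stage down) [AND] = 0.35 × 0.21 × 0.41 × 0.33 = 0.009945
P(Relief train fails) [AND] = 0.44 × 0.14 × 0.07 × 0.009945 = 0.000043
P(Block path fails) [AND] = 0.05 × 0.31 = 0.015500
P(Control loop down) [AND] = 0.08 × 0.06 × 0.28 × 0.36 = 0.000484
P(Vent line unavailable) [OR] = 1 − (1−0.000484) × (1−0.16) = 0.160407
P(Pipeline overpressure) [OR] = 1 − (1−0.000043) × (1−0.015500) × (1−0.160407) = 0.173456
Rounded to 4 decimal places: P(Pipeline overpressure) ≈ 0.1735.

0.1735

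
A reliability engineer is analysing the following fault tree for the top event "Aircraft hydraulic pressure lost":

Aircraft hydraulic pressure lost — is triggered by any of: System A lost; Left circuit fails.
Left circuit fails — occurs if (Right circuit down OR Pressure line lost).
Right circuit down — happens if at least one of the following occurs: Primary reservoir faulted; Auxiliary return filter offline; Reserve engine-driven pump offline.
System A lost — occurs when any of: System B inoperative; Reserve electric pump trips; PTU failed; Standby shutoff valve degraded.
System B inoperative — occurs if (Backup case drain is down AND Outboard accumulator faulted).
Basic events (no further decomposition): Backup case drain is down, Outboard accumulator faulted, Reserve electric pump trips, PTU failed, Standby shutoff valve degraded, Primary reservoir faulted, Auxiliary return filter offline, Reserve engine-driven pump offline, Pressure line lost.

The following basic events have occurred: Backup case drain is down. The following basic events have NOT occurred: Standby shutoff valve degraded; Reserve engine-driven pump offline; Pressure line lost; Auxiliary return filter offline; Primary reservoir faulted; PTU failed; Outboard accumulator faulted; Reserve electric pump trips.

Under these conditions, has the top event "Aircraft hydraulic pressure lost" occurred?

No

System B inoperative [AND]: Backup case drain is down=occurs, Outboard accumulator faulted=not → not all inputs occur → does not occur.
System A lost [OR]: System B inoperative=not, Reserve electric pump trips=not, PTU failed=not, Standby shutoff valve degraded=not → no input occurs → does not occur.
Right circuit down [OR]: Primary reservoir faulted=not, Auxiliary return filter offline=not, Reserve engine-driven pump offline=not → no input occurs → does not occur.
Left circuit fails [OR]: Right circuit down=not, Pressure line lost=not → no input occurs → does not occur.
Aircraft hydraulic pressure lost [OR]: System A lost=not, Left circuit fails=not → no input occurs → does not occur.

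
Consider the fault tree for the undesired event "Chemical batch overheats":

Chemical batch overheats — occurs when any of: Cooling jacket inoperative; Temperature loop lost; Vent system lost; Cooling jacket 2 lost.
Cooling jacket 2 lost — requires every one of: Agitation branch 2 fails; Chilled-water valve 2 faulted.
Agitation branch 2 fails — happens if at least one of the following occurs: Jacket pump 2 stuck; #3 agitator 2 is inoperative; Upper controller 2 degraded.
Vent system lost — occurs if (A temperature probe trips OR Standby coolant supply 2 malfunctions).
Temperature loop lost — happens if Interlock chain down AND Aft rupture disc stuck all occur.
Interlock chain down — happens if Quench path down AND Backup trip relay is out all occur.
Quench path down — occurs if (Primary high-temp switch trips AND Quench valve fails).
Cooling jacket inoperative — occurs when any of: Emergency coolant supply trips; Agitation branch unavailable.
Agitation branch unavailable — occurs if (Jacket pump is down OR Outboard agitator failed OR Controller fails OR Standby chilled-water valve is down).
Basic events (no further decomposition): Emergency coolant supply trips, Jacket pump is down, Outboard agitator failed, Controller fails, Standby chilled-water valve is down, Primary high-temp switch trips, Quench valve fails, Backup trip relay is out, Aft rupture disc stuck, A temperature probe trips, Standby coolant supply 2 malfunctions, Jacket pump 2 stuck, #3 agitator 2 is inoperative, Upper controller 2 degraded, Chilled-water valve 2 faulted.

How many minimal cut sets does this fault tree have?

Agitation branch unavailable [OR]: union of children's cut sets → 4 cut set(s).
Cooling jacket inoperative [OR]: union of children's cut sets → 5 cut set(s).
Quench path down [AND]: one cut set from each child combined → 1 × 1 = 1 cut set(s).
Interlock chain down [AND]: one cut set from each child combined → 1 × 1 = 1 cut set(s).
Temperature loop lost [AND]: one cut set from each child combined → 1 × 1 = 1 cut set(s).
Vent system lost [OR]: union of children's cut sets → 2 cut set(s).
Agitation branch 2 fails [OR]: union of children's cut sets → 3 cut set(s).
Cooling jacket 2 lost [AND]: one cut set from each child combined → 3 × 1 = 3 cut set(s).
Chemical batch overheats [OR]: union of children's cut sets → 11 cut set(s).

11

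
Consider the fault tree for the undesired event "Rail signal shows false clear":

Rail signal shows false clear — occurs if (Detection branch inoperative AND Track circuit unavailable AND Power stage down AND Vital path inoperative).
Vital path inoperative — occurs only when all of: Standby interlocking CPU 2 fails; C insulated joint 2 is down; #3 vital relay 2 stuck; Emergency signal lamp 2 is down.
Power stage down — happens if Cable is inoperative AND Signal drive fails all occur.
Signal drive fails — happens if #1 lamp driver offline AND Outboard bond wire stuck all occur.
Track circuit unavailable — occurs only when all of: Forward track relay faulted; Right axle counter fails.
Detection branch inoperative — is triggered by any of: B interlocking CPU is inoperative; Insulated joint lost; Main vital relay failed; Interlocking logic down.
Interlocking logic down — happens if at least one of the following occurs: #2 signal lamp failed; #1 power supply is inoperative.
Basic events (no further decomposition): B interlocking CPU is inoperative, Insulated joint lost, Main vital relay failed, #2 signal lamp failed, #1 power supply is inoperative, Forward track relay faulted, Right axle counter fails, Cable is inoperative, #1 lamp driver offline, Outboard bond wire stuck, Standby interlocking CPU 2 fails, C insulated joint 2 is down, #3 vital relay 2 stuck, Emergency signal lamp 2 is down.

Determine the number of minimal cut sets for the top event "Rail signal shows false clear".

Interlocking logic down [OR]: union of children's cut sets → 2 cut set(s).
Detection branch inoperative [OR]: union of children's cut sets → 5 cut set(s).
Track circuit unavailable [AND]: one cut set from each child combined → 1 × 1 = 1 cut set(s).
Signal drive fails [AND]: one cut set from each child combined → 1 × 1 = 1 cut set(s).
Power stage down [AND]: one cut set from each child combined → 1 × 1 = 1 cut set(s).
Vital path inoperative [AND]: one cut set from each child combined → 1 × 1 × 1 × 1 = 1 cut set(s).
Rail signal shows false clear [AND]: one cut set from each child combined → 5 × 1 × 1 × 1 = 5 cut set(s).
Minimal cut sets: {#1 lamp driver offline, #3 vital relay 2 stuck, B interlocking CPU is inoperative, C insulated joint 2 is down, Cable is inoperative, Emergency signal lamp 2 is down, Forward track relay faulted, Outboard bond wire stuck, Right axle counter fails, Standby interlocking CPU 2 fails}; {#1 lamp driver offline, #3 vital relay 2 stuck, C insulated joint 2 is down, Cable is inoperative, Emergency signal lamp 2 is down, Forward track relay faulted, Insulated joint lost, Outboard bond wire stuck, Right axle counter fails, Standby interlocking CPU 2 fails}; {#1 lamp driver offline, #3 vital relay 2 stuck, C insulated joint 2 is down, Cable is inoperative, Emergency signal lamp 2 is down, Forward track relay faulted, Main vital relay failed, Outboard bond wire stuck, Right axle counter fails, Standby interlocking CPU 2 fails}; {#1 lamp driver offline, #2 signal lamp failed, #3 vital relay 2 stuck, C insulated joint 2 is down, Cable is inoperative, Emergency signal lamp 2 is down, Forward track relay faulted, Outboard bond wire stuck, Right axle counter fails, Standby interlocking CPU 2 fails}; {#1 lamp driver offline, #1 power supply is inoperative, #3 vital relay 2 stuck, C insulated joint 2 is down, Cable is inoperative, Emergency signal lamp 2 is down, Forward track relay faulted, Outboard bond wire stuck, Right axle counter fails, Standby interlocking CPU 2 fails}.

5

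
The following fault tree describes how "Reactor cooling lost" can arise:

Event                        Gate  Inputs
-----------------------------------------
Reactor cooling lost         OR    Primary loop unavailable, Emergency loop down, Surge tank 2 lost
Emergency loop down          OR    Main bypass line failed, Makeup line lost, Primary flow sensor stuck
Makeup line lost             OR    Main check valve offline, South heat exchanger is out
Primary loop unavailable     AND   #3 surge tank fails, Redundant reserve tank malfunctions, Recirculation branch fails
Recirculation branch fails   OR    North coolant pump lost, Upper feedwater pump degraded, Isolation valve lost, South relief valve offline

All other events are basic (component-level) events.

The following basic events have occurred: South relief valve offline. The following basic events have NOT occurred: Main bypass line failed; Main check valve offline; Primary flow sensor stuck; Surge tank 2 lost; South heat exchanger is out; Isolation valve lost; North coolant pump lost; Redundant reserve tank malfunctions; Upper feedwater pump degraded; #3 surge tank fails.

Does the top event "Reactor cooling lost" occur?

No

Recirculation branch fails [OR]: North coolant pump lost=not, Upper feedwater pump degraded=not, Isolation valve lost=not, South relief valve offline=occurs → at least one input occurs → occurs.
Primary loop unavailable [AND]: #3 surge tank fails=not, Redundant reserve tank malfunctions=not, Recirculation branch fails=occurs → not all inputs occur → does not occur.
Makeup line lost [OR]: Main check valve offline=not, South heat exchanger is out=not → no input occurs → does not occur.
Emergency loop down [OR]: Main bypass line failed=not, Makeup line lost=not, Primary flow sensor stuck=not → no input occurs → does not occur.
Reactor cooling lost [OR]: Primary loop unavailable=not, Emergency loop down=not, Surge tank 2 lost=not → no input occurs → does not occur.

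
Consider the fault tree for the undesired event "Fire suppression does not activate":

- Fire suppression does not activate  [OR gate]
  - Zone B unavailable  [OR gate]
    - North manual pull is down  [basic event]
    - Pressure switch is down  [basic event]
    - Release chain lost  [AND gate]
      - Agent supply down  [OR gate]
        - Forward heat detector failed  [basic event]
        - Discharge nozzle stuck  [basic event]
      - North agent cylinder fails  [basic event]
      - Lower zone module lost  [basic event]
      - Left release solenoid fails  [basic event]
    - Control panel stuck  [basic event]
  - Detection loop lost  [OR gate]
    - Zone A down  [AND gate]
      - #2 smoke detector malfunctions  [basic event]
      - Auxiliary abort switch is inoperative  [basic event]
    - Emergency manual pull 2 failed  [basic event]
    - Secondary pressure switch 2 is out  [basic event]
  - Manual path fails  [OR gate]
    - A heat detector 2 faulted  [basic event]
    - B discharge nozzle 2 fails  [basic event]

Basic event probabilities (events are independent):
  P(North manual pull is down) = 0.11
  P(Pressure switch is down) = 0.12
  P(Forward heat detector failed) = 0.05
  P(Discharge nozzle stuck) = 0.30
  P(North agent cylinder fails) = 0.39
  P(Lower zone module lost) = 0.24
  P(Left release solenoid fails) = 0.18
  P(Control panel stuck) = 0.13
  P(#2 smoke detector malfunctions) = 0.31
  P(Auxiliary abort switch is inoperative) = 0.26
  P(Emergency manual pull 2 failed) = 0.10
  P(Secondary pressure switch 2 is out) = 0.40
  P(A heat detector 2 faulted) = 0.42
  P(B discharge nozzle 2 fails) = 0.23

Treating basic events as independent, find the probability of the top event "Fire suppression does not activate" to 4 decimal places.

P(Agent supply down) [OR] = 1 − (1−0.05) × (1−0.30) = 0.335000
P(Release chain lost) [AND] = 0.335000 × 0.39 × 0.24 × 0.18 = 0.005644
P(Zone B unavailable) [OR] = 1 − (1−0.11) × (1−0.12) × (1−0.005644) × (1−0.13) = 0.322462
P(Zone A down) [AND] = 0.31 × 0.26 = 0.080600
P(Detection loop lost) [OR] = 1 − (1−0.080600) × (1−0.10) × (1−0.40) = 0.503524
P(Manual path fails) [OR] = 1 − (1−0.42) × (1−0.23) = 0.553400
P(Fire suppression does not activate) [OR] = 1 − (1−0.322462) × (1−0.503524) × (1−0.553400) = 0.849772
Rounded to 4 decimal places: P(Fire suppression does not activate) ≈ 0.8498.

0.8498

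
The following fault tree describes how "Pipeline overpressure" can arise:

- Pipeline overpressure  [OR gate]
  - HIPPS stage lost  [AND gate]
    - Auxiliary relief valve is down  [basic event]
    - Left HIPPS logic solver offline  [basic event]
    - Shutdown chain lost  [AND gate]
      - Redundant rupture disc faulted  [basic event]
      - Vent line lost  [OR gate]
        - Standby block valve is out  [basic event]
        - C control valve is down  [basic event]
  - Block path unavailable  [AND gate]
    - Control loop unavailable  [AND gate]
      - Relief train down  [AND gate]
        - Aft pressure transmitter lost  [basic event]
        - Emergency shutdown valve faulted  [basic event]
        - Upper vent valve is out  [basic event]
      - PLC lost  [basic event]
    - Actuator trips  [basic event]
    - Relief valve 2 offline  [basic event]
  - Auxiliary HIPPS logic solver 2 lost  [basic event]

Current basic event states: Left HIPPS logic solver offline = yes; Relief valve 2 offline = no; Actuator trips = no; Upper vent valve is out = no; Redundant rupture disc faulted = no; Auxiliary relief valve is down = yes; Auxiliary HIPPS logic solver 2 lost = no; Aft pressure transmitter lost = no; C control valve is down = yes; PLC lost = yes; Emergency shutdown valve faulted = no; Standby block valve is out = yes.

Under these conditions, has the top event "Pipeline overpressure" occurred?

Vent line lost [OR]: Standby block valve is out=occurs, C control valve is down=occurs → at least one input occurs → occurs.
Shutdown chain lost [AND]: Redundant rupture disc faulted=not, Vent line lost=occurs → not all inputs occur → does not occur.
HIPPS stage lost [AND]: Auxiliary relief valve is down=occurs, Left HIPPS logic solver offline=occurs, Shutdown chain lost=not → not all inputs occur → does not occur.
Relief train down [AND]: Aft pressure transmitter lost=not, Emergency shutdown valve faulted=not, Upper vent valve is out=not → not all inputs occur → does not occur.
Control loop unavailable [AND]: Relief train down=not, PLC lost=occurs → not all inputs occur → does not occur.
Block path unavailable [AND]: Control loop unavailable=not, Actuator trips=not, Relief valve 2 offline=not → not all inputs occur → does not occur.
Pipeline overpressure [OR]: HIPPS stage lost=not, Block path unavailable=not, Auxiliary HIPPS logic solver 2 lost=not → no input occurs → does not occur.

No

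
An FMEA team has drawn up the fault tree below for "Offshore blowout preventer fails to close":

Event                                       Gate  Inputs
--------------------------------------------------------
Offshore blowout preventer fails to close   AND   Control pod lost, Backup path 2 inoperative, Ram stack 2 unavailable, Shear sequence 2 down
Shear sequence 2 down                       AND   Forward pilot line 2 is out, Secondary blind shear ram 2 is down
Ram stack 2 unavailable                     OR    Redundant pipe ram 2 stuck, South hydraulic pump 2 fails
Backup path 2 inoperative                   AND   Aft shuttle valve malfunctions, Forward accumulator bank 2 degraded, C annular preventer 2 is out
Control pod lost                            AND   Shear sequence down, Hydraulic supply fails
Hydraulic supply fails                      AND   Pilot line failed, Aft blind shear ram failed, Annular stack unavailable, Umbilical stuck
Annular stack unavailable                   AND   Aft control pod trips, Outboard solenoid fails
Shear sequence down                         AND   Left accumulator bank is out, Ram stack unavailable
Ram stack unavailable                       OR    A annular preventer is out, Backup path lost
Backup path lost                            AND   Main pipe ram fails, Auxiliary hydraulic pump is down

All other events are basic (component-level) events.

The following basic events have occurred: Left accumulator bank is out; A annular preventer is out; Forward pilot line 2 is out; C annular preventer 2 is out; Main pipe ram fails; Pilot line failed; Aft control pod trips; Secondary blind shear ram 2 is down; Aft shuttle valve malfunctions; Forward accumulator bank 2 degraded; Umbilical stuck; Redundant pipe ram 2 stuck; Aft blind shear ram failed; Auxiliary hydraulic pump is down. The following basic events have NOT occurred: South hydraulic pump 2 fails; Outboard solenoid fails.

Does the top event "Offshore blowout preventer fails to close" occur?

Backup path lost [AND]: Main pipe ram fails=occurs, Auxiliary hydraulic pump is down=occurs → all inputs occur → occurs.
Ram stack unavailable [OR]: A annular preventer is out=occurs, Backup path lost=occurs → at least one input occurs → occurs.
Shear sequence down [AND]: Left accumulator bank is out=occurs, Ram stack unavailable=occurs → all inputs occur → occurs.
Annular stack unavailable [AND]: Aft control pod trips=occurs, Outboard solenoid fails=not → not all inputs occur → does not occur.
Hydraulic supply fails [AND]: Pilot line failed=occurs, Aft blind shear ram failed=occurs, Annular stack unavailable=not, Umbilical stuck=occurs → not all inputs occur → does not occur.
Control pod lost [AND]: Shear sequence down=occurs, Hydraulic supply fails=not → not all inputs occur → does not occur.
Backup path 2 inoperative [AND]: Aft shuttle valve malfunctions=occurs, Forward accumulator bank 2 degraded=occurs, C annular preventer 2 is out=occurs → all inputs occur → occurs.
Ram stack 2 unavailable [OR]: Redundant pipe ram 2 stuck=occurs, South hydraulic pump 2 fails=not → at least one input occurs → occurs.
Shear sequence 2 down [AND]: Forward pilot line 2 is out=occurs, Secondary blind shear ram 2 is down=occurs → all inputs occur → occurs.
Offshore blowout preventer fails to close [AND]: Control pod lost=not, Backup path 2 inoperative=occurs, Ram stack 2 unavailable=occurs, Shear sequence 2 down=occurs → not all inputs occur → does not occur.

No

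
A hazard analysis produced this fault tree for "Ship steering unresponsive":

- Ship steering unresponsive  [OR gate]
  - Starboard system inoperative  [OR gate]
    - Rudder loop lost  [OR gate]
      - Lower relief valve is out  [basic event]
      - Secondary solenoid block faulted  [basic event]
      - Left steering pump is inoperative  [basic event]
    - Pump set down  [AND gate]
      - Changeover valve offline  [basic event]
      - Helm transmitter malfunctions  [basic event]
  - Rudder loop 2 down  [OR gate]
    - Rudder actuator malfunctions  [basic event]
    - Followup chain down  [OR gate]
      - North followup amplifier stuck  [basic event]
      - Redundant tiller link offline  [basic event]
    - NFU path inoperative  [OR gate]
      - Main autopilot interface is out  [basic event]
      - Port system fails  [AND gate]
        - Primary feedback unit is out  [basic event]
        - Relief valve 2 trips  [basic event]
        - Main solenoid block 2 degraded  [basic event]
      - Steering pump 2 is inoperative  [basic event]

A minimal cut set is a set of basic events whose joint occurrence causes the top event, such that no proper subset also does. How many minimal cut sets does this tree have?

10

Rudder loop lost [OR]: union of children's cut sets → 3 cut set(s).
Pump set down [AND]: one cut set from each child combined → 1 × 1 = 1 cut set(s).
Starboard system inoperative [OR]: union of children's cut sets → 4 cut set(s).
Followup chain down [OR]: union of children's cut sets → 2 cut set(s).
Port system fails [AND]: one cut set from each child combined → 1 × 1 × 1 = 1 cut set(s).
NFU path inoperative [OR]: union of children's cut sets → 3 cut set(s).
Rudder loop 2 down [OR]: union of children's cut sets → 6 cut set(s).
Ship steering unresponsive [OR]: union of children's cut sets → 10 cut set(s).
Minimal cut sets: {Lower relief valve is out}; {Secondary solenoid block faulted}; {Left steering pump is inoperative}; {Changeover valve offline, Helm transmitter malfunctions}; {Rudder actuator malfunctions}; {North followup amplifier stuck}; {Redundant tiller link offline}; {Main autopilot interface is out}; {Main solenoid block 2 degraded, Primary feedback unit is out, Relief valve 2 trips}; {Steering pump 2 is inoperative}.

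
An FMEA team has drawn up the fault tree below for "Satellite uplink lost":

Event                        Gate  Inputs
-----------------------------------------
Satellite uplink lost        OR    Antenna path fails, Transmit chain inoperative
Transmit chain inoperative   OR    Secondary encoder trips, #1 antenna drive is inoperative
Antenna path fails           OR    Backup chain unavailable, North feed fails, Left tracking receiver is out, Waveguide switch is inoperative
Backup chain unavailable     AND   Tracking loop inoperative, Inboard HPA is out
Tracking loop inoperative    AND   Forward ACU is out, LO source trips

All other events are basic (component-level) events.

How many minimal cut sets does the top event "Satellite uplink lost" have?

Tracking loop inoperative [AND]: one cut set from each child combined → 1 × 1 = 1 cut set(s).
Backup chain unavailable [AND]: one cut set from each child combined → 1 × 1 = 1 cut set(s).
Antenna path fails [OR]: union of children's cut sets → 4 cut set(s).
Transmit chain inoperative [OR]: union of children's cut sets → 2 cut set(s).
Satellite uplink lost [OR]: union of children's cut sets → 6 cut set(s).
Minimal cut sets: {Forward ACU is out, Inboard HPA is out, LO source trips}; {North feed fails}; {Left tracking receiver is out}; {Waveguide switch is inoperative}; {Secondary encoder trips}; {#1 antenna drive is inoperative}.

6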